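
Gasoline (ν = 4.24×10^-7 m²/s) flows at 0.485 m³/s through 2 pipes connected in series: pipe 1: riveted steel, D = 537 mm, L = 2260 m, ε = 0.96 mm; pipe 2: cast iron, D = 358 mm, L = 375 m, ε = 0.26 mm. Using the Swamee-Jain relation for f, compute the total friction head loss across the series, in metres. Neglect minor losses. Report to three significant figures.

Pipe 1: V = 2.141 m/s, Re = 2.71×10^6, ε/D = 0.00179, f = 0.02285, h_1 = f(L/D)V²/2g = 22.48 m
Pipe 2: V = 4.818 m/s, Re = 4.07×10^6, ε/D = 7.26×10^-4, f = 0.01833, h_2 = f(L/D)V²/2g = 22.72 m
Series → Q common, losses add: H = Σh = 45.20 m

H ≈ 45.2 m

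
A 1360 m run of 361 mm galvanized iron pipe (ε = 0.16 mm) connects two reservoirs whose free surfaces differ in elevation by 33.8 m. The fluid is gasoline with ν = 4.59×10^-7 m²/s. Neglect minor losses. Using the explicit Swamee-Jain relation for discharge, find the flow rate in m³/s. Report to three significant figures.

Swamee-Jain (Type II): Q = -0.965·√(gD⁵h_f/L)·ln[ε/(3.7D) + √(3.17ν²L/(gD³h_f))]
√(gD⁵h_f/L) = √(9.81·0.361⁵·33.8/1360) = 0.03866
ε/(3.7D) = 1.20×10^-4; √(3.17ν²L/(gD³h_f)) = 7.63×10^-6
Q = -0.965·0.03866·ln(1.274×10^-4) = 0.3346 m³/s
Check: V = 3.27 m/s, Re = 2.57×10^6, f = 0.01654, h_f = 33.9 m ≈ 33.8 m ✓

Q ≈ 0.335 m³/s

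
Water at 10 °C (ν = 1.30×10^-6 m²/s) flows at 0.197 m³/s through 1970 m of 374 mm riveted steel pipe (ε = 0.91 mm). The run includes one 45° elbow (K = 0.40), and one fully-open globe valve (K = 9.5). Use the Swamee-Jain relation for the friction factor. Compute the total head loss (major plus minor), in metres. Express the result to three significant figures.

H_L ≈ 23.3 m

V = 4Q/(πD²) = 1.793 m/s; V²/2g = 0.1639 m
Re = 5.16×10^5, ε/D = 0.00243 → f = 0.02511 (Swamee-Jain)
Major: h_f = f(L/D)·V²/2g = 0.02511·5267·0.1639 = 21.68 m
Minor: ΣK = 9.90; h_m = ΣK·V²/2g = 1.623 m
Total H_L = 21.68 + 1.623 = 23.30 m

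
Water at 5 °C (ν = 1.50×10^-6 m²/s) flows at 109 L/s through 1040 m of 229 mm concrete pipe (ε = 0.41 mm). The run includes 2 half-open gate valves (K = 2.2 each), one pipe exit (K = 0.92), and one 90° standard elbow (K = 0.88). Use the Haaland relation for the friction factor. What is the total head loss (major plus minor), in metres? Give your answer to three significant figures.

H_L ≈ 39.9 m

V = 4Q/(πD²) = 2.646 m/s; V²/2g = 0.3570 m
Re = 4.04×10^5, ε/D = 0.00179 → f = 0.02322 (Haaland)
Major: h_f = f(L/D)·V²/2g = 0.02322·4541·0.3570 = 37.64 m
Minor: ΣK = 6.20; h_m = ΣK·V²/2g = 2.213 m
Total H_L = 37.64 + 2.213 = 39.86 m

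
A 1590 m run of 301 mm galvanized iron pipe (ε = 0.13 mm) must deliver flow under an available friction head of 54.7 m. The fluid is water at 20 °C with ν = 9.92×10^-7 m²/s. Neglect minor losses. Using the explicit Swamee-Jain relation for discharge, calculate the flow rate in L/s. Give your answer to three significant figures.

Q ≈ 248 L/s

Swamee-Jain (Type II): Q = -0.965·√(gD⁵h_f/L)·ln[ε/(3.7D) + √(3.17ν²L/(gD³h_f))]
√(gD⁵h_f/L) = √(9.81·0.301⁵·54.7/1590) = 0.02888
ε/(3.7D) = 1.17×10^-4; √(3.17ν²L/(gD³h_f)) = 1.84×10^-5
Q = -0.965·0.02888·ln(1.351×10^-4) = 0.2483 m³/s
Check: V = 3.49 m/s, Re = 1.06×10^6, f = 0.01679, h_f = 55.0 m ≈ 54.7 m ✓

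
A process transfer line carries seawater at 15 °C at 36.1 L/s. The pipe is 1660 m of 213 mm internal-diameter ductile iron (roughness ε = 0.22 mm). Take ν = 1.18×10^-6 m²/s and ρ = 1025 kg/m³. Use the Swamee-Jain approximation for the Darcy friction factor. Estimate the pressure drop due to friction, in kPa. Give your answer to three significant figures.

Δp ≈ 87.9 kPa

V = 4Q/(πD²) = 4·0.0361/(π·0.213²) = 1.013 m/s
Re = VD/ν = 1.013·0.213/1.18×10^-6 = 1.83×10^5 → turbulent
ε/D = 0.22/213 = 0.00103
Swamee-Jain: f = 0.02144
h_f = f(L/D)V²/(2g) = 0.02144·(1660/0.213)·1.013²/(2·9.81) = 8.740 m
Δp = ρg·h_f = 1025·9.81·8.740 = 87.88 kPa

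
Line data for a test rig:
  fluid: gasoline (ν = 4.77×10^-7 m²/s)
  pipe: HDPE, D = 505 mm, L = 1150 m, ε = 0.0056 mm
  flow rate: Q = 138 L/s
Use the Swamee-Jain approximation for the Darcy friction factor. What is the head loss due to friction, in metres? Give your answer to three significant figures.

V = 4Q/(πD²) = 4·0.138/(π·0.505²) = 0.6890 m/s
Re = VD/ν = 0.6890·0.505/4.77×10^-7 = 7.29×10^5 → turbulent
ε/D = 0.0056/505 = 1.11×10^-5
Swamee-Jain: f = 0.01247
h_f = f(L/D)V²/(2g) = 0.01247·(1150/0.505)·0.6890²/(2·9.81) = 0.6872 m

h_f ≈ 0.687 m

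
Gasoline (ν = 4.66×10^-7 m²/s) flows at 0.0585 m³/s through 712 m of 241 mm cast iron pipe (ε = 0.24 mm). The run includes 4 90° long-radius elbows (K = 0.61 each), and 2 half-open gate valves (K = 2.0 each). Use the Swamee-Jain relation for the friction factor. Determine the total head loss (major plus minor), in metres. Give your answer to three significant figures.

H_L ≈ 5.54 m

V = 4Q/(πD²) = 1.282 m/s; V²/2g = 0.08382 m
Re = 6.63×10^5, ε/D = 9.96×10^-4 → f = 0.02018 (Swamee-Jain)
Major: h_f = f(L/D)·V²/2g = 0.02018·2954·0.08382 = 4.998 m
Minor: ΣK = 6.44; h_m = ΣK·V²/2g = 0.5398 m
Total H_L = 4.998 + 0.5398 = 5.537 m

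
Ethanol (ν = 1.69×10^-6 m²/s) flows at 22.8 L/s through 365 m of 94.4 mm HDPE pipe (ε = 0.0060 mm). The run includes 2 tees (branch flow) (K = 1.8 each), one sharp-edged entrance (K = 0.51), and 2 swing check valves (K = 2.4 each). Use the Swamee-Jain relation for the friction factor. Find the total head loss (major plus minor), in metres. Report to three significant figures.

V = 4Q/(πD²) = 3.258 m/s; V²/2g = 0.5409 m
Re = 1.82×10^5, ε/D = 6.36×10^-5 → f = 0.01635 (Swamee-Jain)
Major: h_f = f(L/D)·V²/2g = 0.01635·3867·0.5409 = 34.20 m
Minor: ΣK = 8.91; h_m = ΣK·V²/2g = 4.819 m
Total H_L = 34.20 + 4.819 = 39.02 m

H_L ≈ 39.0 m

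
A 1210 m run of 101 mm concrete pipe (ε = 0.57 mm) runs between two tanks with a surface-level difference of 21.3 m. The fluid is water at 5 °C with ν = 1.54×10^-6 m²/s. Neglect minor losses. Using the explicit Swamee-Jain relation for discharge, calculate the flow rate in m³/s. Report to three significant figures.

Q ≈ 0.00827 m³/s

Swamee-Jain (Type II): Q = -0.965·√(gD⁵h_f/L)·ln[ε/(3.7D) + √(3.17ν²L/(gD³h_f))]
√(gD⁵h_f/L) = √(9.81·0.101⁵·21.3/1210) = 0.001347
ε/(3.7D) = 0.00153; √(3.17ν²L/(gD³h_f)) = 2.06×10^-4
Q = -0.965·0.001347·ln(0.001731) = 0.008267 m³/s
Check: V = 1.03 m/s, Re = 6.77×10^4, f = 0.03309, h_f = 21.5 m ≈ 21.3 m ✓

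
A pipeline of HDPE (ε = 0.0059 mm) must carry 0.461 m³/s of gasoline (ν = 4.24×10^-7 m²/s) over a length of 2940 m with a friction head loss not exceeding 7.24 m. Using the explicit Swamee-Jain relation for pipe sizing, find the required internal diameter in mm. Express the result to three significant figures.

D ≈ 598 mm

Swamee-Jain (Type III): D = 0.66·[ε^1.25·(LQ²/(gh_f))^4.75 + ν·Q^9.4·(L/(gh_f))^5.2]^0.04
LQ²/(gh_f) = 8.797; L/(gh_f) = 41.39
Term 1 = ε^1.25·(…)^4.75 = 0.00890; Term 2 = ν·Q^9.4·(…)^5.2 = 0.0749
D = 0.66·(0.00890 + 0.0749)^0.04 = 0.5977 m = 598 mm
Check: V = 1.64 m/s, Re = 2.32×10^6, f = 0.01053, h_f = 7.13 m ≈ 7.24 m ✓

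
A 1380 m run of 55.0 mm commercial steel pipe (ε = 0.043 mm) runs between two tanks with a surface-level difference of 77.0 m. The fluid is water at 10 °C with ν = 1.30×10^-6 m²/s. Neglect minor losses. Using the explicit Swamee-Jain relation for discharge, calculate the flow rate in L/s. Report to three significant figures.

Swamee-Jain (Type II): Q = -0.965·√(gD⁵h_f/L)·ln[ε/(3.7D) + √(3.17ν²L/(gD³h_f))]
√(gD⁵h_f/L) = √(9.81·0.0550⁵·77.0/1380) = 5.249×10^-4
ε/(3.7D) = 2.11×10^-4; √(3.17ν²L/(gD³h_f)) = 2.43×10^-4
Q = -0.965·5.249×10^-4·ln(4.538×10^-4) = 0.003899 m³/s
Check: V = 1.64 m/s, Re = 6.94×10^4, f = 0.02249, h_f = 77.5 m ≈ 77.0 m ✓

Q ≈ 3.90 L/s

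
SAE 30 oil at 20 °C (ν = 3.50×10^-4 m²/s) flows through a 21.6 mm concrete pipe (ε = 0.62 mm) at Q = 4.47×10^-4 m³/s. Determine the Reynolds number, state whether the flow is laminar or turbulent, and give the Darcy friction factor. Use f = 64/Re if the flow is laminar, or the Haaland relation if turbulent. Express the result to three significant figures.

Re ≈ 75.3; laminar; f = 64/Re ≈ 0.850

V = 4Q/(πD²) = 1.220 m/s
Re = VD/ν = 1.220·0.0216/3.50×10^-4 = 75.3
Re < 2300 → laminar → f = 64/Re = 0.8501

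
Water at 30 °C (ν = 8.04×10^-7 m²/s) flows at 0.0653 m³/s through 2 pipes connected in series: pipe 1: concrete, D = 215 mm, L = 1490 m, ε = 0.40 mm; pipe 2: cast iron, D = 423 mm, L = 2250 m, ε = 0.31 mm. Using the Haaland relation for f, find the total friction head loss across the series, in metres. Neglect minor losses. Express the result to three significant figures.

H ≈ 27.9 m

Pipe 1: V = 1.799 m/s, Re = 4.81×10^5, ε/D = 0.00186, f = 0.02337, h_1 = f(L/D)V²/2g = 26.71 m
Pipe 2: V = 0.4647 m/s, Re = 2.44×10^5, ε/D = 7.33×10^-4, f = 0.01953, h_2 = f(L/D)V²/2g = 1.143 m
Series → Q common, losses add: H = Σh = 27.85 m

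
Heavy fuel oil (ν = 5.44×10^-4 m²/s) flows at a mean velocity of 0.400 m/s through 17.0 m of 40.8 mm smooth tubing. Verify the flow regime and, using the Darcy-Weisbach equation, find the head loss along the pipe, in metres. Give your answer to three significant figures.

h_f ≈ 7.25 m

Re = VD/ν = 0.400·0.04080/5.44×10^-4 = 30.0 → laminar (Re < 2300)
f = 64/Re = 2.133
h_f = f(L/D)V²/(2g) = 2.133·(17.0/0.04080)·0.400²/(2·9.81) = 7.249 m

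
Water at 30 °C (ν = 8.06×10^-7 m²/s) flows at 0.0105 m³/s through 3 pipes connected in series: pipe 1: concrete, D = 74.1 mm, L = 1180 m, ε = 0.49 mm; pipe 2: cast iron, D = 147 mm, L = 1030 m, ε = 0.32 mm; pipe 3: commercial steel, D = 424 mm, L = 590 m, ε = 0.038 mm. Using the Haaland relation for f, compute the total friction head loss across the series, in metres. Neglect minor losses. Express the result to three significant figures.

Pipe 1: V = 2.435 m/s, Re = 2.24×10^5, ε/D = 0.00661, f = 0.03350, h_1 = f(L/D)V²/2g = 161.2 m
Pipe 2: V = 0.6187 m/s, Re = 1.13×10^5, ε/D = 0.00218, f = 0.02528, h_2 = f(L/D)V²/2g = 3.456 m
Pipe 3: V = 0.07436 m/s, Re = 3.91×10^4, ε/D = 8.96×10^-5, f = 0.02212, h_3 = f(L/D)V²/2g = 0.008676 m
Series → Q common, losses add: H = Σh = 164.7 m

H ≈ 165 m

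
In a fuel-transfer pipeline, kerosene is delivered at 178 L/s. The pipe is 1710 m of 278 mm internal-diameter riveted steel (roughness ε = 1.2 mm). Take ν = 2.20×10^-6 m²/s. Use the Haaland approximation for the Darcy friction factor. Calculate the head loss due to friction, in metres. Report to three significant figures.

V = 4Q/(πD²) = 4·0.178/(π·0.278²) = 2.933 m/s
Re = VD/ν = 2.933·0.278/2.20×10^-6 = 3.71×10^5 → turbulent
ε/D = 1.2/278 = 0.00432
Haaland: f = 0.02938
h_f = f(L/D)V²/(2g) = 0.02938·(1710/0.278)·2.933²/(2·9.81) = 79.20 m

h_f ≈ 79.2 m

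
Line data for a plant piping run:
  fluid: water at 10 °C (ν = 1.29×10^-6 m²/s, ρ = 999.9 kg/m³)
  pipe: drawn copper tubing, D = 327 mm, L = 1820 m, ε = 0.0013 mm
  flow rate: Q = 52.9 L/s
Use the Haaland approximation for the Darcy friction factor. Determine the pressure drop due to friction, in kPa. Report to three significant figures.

Δp ≈ 17.9 kPa

V = 4Q/(πD²) = 4·0.0529/(π·0.327²) = 0.6299 m/s
Re = VD/ν = 0.6299·0.327/1.29×10^-6 = 1.60×10^5 → turbulent
ε/D = 0.0013/327 = 3.98×10^-6
Haaland: f = 0.01622
h_f = f(L/D)V²/(2g) = 0.01622·(1820/0.327)·0.6299²/(2·9.81) = 1.826 m
Δp = ρg·h_f = 999.9·9.81·1.826 = 17.91 kPa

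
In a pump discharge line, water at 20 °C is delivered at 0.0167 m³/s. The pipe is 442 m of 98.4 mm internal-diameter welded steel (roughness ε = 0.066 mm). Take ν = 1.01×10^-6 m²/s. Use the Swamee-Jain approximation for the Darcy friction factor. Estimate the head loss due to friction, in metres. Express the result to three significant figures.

V = 4Q/(πD²) = 4·0.0167/(π·0.0984²) = 2.196 m/s
Re = VD/ν = 2.196·0.0984/1.01×10^-6 = 2.14×10^5 → turbulent
ε/D = 0.066/98.4 = 6.71×10^-4
Swamee-Jain: f = 0.01968
h_f = f(L/D)V²/(2g) = 0.01968·(442/0.0984)·2.196²/(2·9.81) = 21.73 m

h_f ≈ 21.7 m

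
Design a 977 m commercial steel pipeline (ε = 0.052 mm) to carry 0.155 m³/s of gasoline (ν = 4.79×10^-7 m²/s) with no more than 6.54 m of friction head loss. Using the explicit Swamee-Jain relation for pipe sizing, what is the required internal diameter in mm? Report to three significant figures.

D ≈ 338 mm

Swamee-Jain (Type III): D = 0.66·[ε^1.25·(LQ²/(gh_f))^4.75 + ν·Q^9.4·(L/(gh_f))^5.2]^0.04
LQ²/(gh_f) = 0.3659; L/(gh_f) = 15.23
Term 1 = ε^1.25·(…)^4.75 = 3.72×10^-8; Term 2 = ν·Q^9.4·(…)^5.2 = 1.66×10^-8
D = 0.66·(3.72×10^-8 + 1.66×10^-8)^0.04 = 0.3379 m = 338 mm
Check: V = 1.73 m/s, Re = 1.22×10^6, f = 0.01406, h_f = 6.19 m ≈ 6.54 m ✓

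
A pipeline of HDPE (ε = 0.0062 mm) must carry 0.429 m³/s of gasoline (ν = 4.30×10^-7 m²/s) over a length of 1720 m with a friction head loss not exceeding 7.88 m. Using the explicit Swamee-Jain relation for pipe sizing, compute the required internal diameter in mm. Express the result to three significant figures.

D ≈ 512 mm

Swamee-Jain (Type III): D = 0.66·[ε^1.25·(LQ²/(gh_f))^4.75 + ν·Q^9.4·(L/(gh_f))^5.2]^0.04
LQ²/(gh_f) = 4.095; L/(gh_f) = 22.25
Term 1 = ε^1.25·(…)^4.75 = 2.50×10^-4; Term 2 = ν·Q^9.4·(…)^5.2 = 0.00153
D = 0.66·(2.50×10^-4 + 0.00153)^0.04 = 0.5123 m = 512 mm
Check: V = 2.08 m/s, Re = 2.48×10^6, f = 0.01052, h_f = 7.80 m ≈ 7.88 m ✓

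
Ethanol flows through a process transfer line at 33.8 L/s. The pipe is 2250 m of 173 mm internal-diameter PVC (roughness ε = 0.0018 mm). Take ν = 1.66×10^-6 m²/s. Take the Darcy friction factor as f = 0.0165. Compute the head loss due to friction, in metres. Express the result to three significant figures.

h_f ≈ 22.6 m

V = 4Q/(πD²) = 4·0.0338/(π·0.173²) = 1.438 m/s
h_f = f(L/D)V²/(2g) = 0.01650·(2250/0.173)·1.438²/(2·9.81) = 22.61 m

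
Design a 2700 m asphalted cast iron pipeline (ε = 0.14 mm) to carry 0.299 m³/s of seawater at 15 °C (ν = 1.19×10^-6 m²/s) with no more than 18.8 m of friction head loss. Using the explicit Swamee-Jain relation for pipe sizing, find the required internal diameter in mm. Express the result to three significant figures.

D ≈ 450 mm

Swamee-Jain (Type III): D = 0.66·[ε^1.25·(LQ²/(gh_f))^4.75 + ν·Q^9.4·(L/(gh_f))^5.2]^0.04
LQ²/(gh_f) = 1.309; L/(gh_f) = 14.64
Term 1 = ε^1.25·(…)^4.75 = 5.47×10^-5; Term 2 = ν·Q^9.4·(…)^5.2 = 1.61×10^-5
D = 0.66·(5.47×10^-5 + 1.61×10^-5)^0.04 = 0.4503 m = 450 mm
Check: V = 1.88 m/s, Re = 7.10×10^5, f = 0.01611, h_f = 17.3 m ≈ 18.8 m ✓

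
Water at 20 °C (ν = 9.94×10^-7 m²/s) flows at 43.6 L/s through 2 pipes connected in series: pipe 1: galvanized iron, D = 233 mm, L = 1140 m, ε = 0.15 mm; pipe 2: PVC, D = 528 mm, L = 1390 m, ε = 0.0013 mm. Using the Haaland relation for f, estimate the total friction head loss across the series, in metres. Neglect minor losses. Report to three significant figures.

H ≈ 5.08 m

Pipe 1: V = 1.023 m/s, Re = 2.40×10^5, ε/D = 6.44×10^-4, f = 0.01912, h_1 = f(L/D)V²/2g = 4.985 m
Pipe 2: V = 0.1991 m/s, Re = 1.06×10^5, ε/D = 2.46×10^-6, f = 0.01763, h_2 = f(L/D)V²/2g = 0.09377 m
Series → Q common, losses add: H = Σh = 5.079 m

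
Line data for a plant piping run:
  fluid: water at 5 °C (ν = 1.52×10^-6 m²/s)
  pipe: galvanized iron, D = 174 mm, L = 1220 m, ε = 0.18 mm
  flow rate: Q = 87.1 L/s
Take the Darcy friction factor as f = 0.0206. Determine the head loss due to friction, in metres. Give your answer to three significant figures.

h_f ≈ 98.8 m

V = 4Q/(πD²) = 4·0.0871/(π·0.174²) = 3.663 m/s
h_f = f(L/D)V²/(2g) = 0.02060·(1220/0.174)·3.663²/(2·9.81) = 98.77 m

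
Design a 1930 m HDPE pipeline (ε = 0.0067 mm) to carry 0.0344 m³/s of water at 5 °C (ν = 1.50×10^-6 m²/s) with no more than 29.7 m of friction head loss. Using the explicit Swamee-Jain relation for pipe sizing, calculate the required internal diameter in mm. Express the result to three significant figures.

D ≈ 162 mm

Swamee-Jain (Type III): D = 0.66·[ε^1.25·(LQ²/(gh_f))^4.75 + ν·Q^9.4·(L/(gh_f))^5.2]^0.04
LQ²/(gh_f) = 0.007839; L/(gh_f) = 6.624
Term 1 = ε^1.25·(…)^4.75 = 3.39×10^-17; Term 2 = ν·Q^9.4·(…)^5.2 = 4.89×10^-16
D = 0.66·(3.39×10^-17 + 4.89×10^-16)^0.04 = 0.1615 m = 162 mm
Check: V = 1.68 m/s, Re = 1.81×10^5, f = 0.01619, h_f = 27.8 m ≈ 29.7 m ✓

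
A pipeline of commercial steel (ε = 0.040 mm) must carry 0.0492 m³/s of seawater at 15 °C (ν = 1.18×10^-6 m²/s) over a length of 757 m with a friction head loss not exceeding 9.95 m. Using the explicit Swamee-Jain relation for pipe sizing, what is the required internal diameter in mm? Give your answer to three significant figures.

D ≈ 193 mm

Swamee-Jain (Type III): D = 0.66·[ε^1.25·(LQ²/(gh_f))^4.75 + ν·Q^9.4·(L/(gh_f))^5.2]^0.04
LQ²/(gh_f) = 0.01877; L/(gh_f) = 7.755
Term 1 = ε^1.25·(…)^4.75 = 2.00×10^-14; Term 2 = ν·Q^9.4·(…)^5.2 = 2.53×10^-14
D = 0.66·(2.00×10^-14 + 2.53×10^-14)^0.04 = 0.1931 m = 193 mm
Check: V = 1.68 m/s, Re = 2.75×10^5, f = 0.01653, h_f = 9.32 m ≈ 9.95 m ✓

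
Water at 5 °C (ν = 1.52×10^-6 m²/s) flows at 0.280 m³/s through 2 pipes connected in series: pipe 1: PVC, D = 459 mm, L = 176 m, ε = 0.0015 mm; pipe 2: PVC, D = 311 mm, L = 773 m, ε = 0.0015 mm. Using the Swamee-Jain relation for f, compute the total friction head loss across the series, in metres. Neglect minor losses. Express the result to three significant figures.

H ≈ 21.9 m

Pipe 1: V = 1.692 m/s, Re = 5.11×10^5, ε/D = 3.27×10^-6, f = 0.01309, h_1 = f(L/D)V²/2g = 0.7327 m
Pipe 2: V = 3.686 m/s, Re = 7.54×10^5, ε/D = 4.82×10^-6, f = 0.01228, h_2 = f(L/D)V²/2g = 21.14 m
Series → Q common, losses add: H = Σh = 21.87 m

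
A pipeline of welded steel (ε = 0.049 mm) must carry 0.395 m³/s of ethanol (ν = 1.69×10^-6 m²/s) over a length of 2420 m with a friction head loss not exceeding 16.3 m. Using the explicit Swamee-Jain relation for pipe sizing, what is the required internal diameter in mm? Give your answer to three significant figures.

D ≈ 491 mm

Swamee-Jain (Type III): D = 0.66·[ε^1.25·(LQ²/(gh_f))^4.75 + ν·Q^9.4·(L/(gh_f))^5.2]^0.04
LQ²/(gh_f) = 2.361; L/(gh_f) = 15.13
Term 1 = ε^1.25·(…)^4.75 = 2.43×10^-4; Term 2 = ν·Q^9.4·(…)^5.2 = 3.73×10^-4
D = 0.66·(2.43×10^-4 + 3.73×10^-4)^0.04 = 0.4910 m = 491 mm
Check: V = 2.09 m/s, Re = 6.06×10^5, f = 0.01416, h_f = 15.5 m ≈ 16.3 m ✓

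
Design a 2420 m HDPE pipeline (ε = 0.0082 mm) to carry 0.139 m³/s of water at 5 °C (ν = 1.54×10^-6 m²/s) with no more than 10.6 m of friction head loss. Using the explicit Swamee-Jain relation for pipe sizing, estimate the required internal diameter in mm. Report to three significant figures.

Swamee-Jain (Type III): D = 0.66·[ε^1.25·(LQ²/(gh_f))^4.75 + ν·Q^9.4·(L/(gh_f))^5.2]^0.04
LQ²/(gh_f) = 0.4496; L/(gh_f) = 23.27
Term 1 = ε^1.25·(…)^4.75 = 9.85×10^-9; Term 2 = ν·Q^9.4·(…)^5.2 = 1.74×10^-7
D = 0.66·(9.85×10^-9 + 1.74×10^-7)^0.04 = 0.3549 m = 355 mm
Check: V = 1.41 m/s, Re = 3.24×10^5, f = 0.01445, h_f = 9.92 m ≈ 10.6 m ✓

D ≈ 355 mm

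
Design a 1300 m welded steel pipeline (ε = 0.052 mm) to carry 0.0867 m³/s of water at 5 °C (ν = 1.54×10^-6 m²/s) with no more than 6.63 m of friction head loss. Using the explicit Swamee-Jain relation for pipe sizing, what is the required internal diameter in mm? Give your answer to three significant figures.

D ≈ 293 mm

Swamee-Jain (Type III): D = 0.66·[ε^1.25·(LQ²/(gh_f))^4.75 + ν·Q^9.4·(L/(gh_f))^5.2]^0.04
LQ²/(gh_f) = 0.1502; L/(gh_f) = 19.99
Term 1 = ε^1.25·(…)^4.75 = 5.43×10^-10; Term 2 = ν·Q^9.4·(…)^5.2 = 9.31×10^-10
D = 0.66·(5.43×10^-10 + 9.31×10^-10)^0.04 = 0.2926 m = 293 mm
Check: V = 1.29 m/s, Re = 2.45×10^5, f = 0.01653, h_f = 6.22 m ≈ 6.63 m ✓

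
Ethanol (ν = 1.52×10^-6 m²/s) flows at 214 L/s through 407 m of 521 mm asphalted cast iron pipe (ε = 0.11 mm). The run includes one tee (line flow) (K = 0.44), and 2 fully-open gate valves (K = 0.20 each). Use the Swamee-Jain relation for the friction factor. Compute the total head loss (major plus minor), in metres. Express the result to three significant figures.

V = 4Q/(πD²) = 1.004 m/s; V²/2g = 0.05136 m
Re = 3.44×10^5, ε/D = 2.11×10^-4 → f = 0.01616 (Swamee-Jain)
Major: h_f = f(L/D)·V²/2g = 0.01616·781.2·0.05136 = 0.6485 m
Minor: ΣK = 0.840; h_m = ΣK·V²/2g = 0.04314 m
Total H_L = 0.6485 + 0.04314 = 0.6916 m

H_L ≈ 0.692 m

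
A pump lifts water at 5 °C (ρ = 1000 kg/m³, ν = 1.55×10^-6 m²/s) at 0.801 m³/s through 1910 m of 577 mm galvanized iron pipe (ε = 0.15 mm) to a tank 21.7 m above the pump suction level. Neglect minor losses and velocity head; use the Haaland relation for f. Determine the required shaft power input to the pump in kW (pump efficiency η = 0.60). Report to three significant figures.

P_shaft ≈ 598 kW

V = 4Q/(πD²) = 3.063 m/s; Re = 1.14×10^6; ε/D = 2.60×10^-4; f = 0.01514
h_f = f(L/D)V²/2g = 23.98 m
Total head H = z + h_f = 21.7 + 23.98 = 45.68 m
P_hyd = ρgQH = 1000·9.81·0.801·45.68 = 358.9 kW
P_shaft = P_hyd/η = 358.9/0.60 = 598.2 kW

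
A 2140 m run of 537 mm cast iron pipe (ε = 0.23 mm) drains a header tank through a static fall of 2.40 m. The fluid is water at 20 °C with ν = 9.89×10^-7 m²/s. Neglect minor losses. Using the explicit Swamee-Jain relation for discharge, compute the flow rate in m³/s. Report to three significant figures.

Swamee-Jain (Type II): Q = -0.965·√(gD⁵h_f/L)·ln[ε/(3.7D) + √(3.17ν²L/(gD³h_f))]
√(gD⁵h_f/L) = √(9.81·0.537⁵·2.40/2140) = 0.02217
ε/(3.7D) = 1.16×10^-4; √(3.17ν²L/(gD³h_f)) = 4.27×10^-5
Q = -0.965·0.02217·ln(1.584×10^-4) = 0.1872 m³/s
Check: V = 0.826 m/s, Re = 4.49×10^5, f = 0.01742, h_f = 2.42 m ≈ 2.40 m ✓

Q ≈ 0.187 m³/s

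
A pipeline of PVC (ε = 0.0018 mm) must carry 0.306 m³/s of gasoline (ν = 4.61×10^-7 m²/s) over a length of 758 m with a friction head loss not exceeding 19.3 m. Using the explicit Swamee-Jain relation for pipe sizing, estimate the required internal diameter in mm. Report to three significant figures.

D ≈ 316 mm

Swamee-Jain (Type III): D = 0.66·[ε^1.25·(LQ²/(gh_f))^4.75 + ν·Q^9.4·(L/(gh_f))^5.2]^0.04
LQ²/(gh_f) = 0.3749; L/(gh_f) = 4.004
Term 1 = ε^1.25·(…)^4.75 = 6.24×10^-10; Term 2 = ν·Q^9.4·(…)^5.2 = 9.17×10^-9
D = 0.66·(6.24×10^-10 + 9.17×10^-9)^0.04 = 0.3156 m = 316 mm
Check: V = 3.91 m/s, Re = 2.68×10^6, f = 0.01016, h_f = 19.0 m ≈ 19.3 m ✓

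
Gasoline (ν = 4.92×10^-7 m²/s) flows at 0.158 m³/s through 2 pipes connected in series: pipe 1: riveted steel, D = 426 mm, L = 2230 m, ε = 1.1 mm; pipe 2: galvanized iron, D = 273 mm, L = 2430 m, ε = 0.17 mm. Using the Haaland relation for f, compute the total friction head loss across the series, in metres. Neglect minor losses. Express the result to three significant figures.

Pipe 1: V = 1.109 m/s, Re = 9.60×10^5, ε/D = 0.00258, f = 0.02529, h_1 = f(L/D)V²/2g = 8.291 m
Pipe 2: V = 2.699 m/s, Re = 1.50×10^6, ε/D = 6.23×10^-4, f = 0.01784, h_2 = f(L/D)V²/2g = 58.98 m
Series → Q common, losses add: H = Σh = 67.27 m

H ≈ 67.3 m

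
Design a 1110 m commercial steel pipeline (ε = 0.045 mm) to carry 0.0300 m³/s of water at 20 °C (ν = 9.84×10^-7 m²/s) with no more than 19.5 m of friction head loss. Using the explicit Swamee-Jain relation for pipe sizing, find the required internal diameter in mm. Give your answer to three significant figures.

D ≈ 151 mm

Swamee-Jain (Type III): D = 0.66·[ε^1.25·(LQ²/(gh_f))^4.75 + ν·Q^9.4·(L/(gh_f))^5.2]^0.04
LQ²/(gh_f) = 0.005222; L/(gh_f) = 5.803
Term 1 = ε^1.25·(…)^4.75 = 5.33×10^-17; Term 2 = ν·Q^9.4·(…)^5.2 = 4.45×10^-17
D = 0.66·(5.33×10^-17 + 4.45×10^-17)^0.04 = 0.1511 m = 151 mm
Check: V = 1.67 m/s, Re = 2.57×10^5, f = 0.01730, h_f = 18.2 m ≈ 19.5 m ✓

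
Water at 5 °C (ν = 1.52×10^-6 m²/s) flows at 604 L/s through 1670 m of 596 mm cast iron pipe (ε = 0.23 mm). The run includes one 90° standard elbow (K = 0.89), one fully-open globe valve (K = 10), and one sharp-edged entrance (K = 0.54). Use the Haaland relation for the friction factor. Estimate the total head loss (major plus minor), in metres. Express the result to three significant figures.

H_L ≈ 13.7 m

V = 4Q/(πD²) = 2.165 m/s; V²/2g = 0.2389 m
Re = 8.49×10^5, ε/D = 3.86×10^-4 → f = 0.01642 (Haaland)
Major: h_f = f(L/D)·V²/2g = 0.01642·2802·0.2389 = 10.99 m
Minor: ΣK = 11.4; h_m = ΣK·V²/2g = 2.731 m
Total H_L = 10.99 + 2.731 = 13.72 m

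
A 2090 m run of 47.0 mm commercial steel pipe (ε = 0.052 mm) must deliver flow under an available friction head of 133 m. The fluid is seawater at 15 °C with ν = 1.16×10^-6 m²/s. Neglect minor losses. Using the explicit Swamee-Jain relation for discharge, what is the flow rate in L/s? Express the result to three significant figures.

Q ≈ 2.74 L/s

Swamee-Jain (Type II): Q = -0.965·√(gD⁵h_f/L)·ln[ε/(3.7D) + √(3.17ν²L/(gD³h_f))]
√(gD⁵h_f/L) = √(9.81·0.0470⁵·133/2090) = 3.784×10^-4
ε/(3.7D) = 2.99×10^-4; √(3.17ν²L/(gD³h_f)) = 2.57×10^-4
Q = -0.965·3.784×10^-4·ln(5.556×10^-4) = 0.002737 m³/s
Check: V = 1.58 m/s, Re = 6.39×10^4, f = 0.02376, h_f = 134 m ≈ 133 m ✓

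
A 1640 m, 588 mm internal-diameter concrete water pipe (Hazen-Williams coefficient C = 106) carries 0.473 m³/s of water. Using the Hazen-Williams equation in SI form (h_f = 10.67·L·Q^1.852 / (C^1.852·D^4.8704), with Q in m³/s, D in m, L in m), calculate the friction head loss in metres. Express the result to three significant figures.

h_f = 10.67·1640·0.473^1.852 / (106^1.852·0.588^4.8704) = 10.31 m

h_f ≈ 10.3 m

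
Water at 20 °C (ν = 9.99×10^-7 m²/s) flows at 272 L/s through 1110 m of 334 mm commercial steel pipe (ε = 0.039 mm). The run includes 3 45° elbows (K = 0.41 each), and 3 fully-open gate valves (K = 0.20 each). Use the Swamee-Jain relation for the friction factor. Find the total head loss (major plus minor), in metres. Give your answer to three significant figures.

V = 4Q/(πD²) = 3.104 m/s; V²/2g = 0.4912 m
Re = 1.04×10^6, ε/D = 1.17×10^-4 → f = 0.01371 (Swamee-Jain)
Major: h_f = f(L/D)·V²/2g = 0.01371·3323·0.4912 = 22.38 m
Minor: ΣK = 1.83; h_m = ΣK·V²/2g = 0.8989 m
Total H_L = 22.38 + 0.8989 = 23.28 m

H_L ≈ 23.3 m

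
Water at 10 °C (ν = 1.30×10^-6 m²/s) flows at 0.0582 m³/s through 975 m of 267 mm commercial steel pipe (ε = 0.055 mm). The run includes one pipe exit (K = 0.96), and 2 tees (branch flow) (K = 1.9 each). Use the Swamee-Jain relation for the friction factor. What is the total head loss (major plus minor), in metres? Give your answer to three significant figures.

V = 4Q/(πD²) = 1.039 m/s; V²/2g = 0.05507 m
Re = 2.13×10^5, ε/D = 2.06×10^-4 → f = 0.01703 (Swamee-Jain)
Major: h_f = f(L/D)·V²/2g = 0.01703·3652·0.05507 = 3.425 m
Minor: ΣK = 4.76; h_m = ΣK·V²/2g = 0.2621 m
Total H_L = 3.425 + 0.2621 = 3.687 m

H_L ≈ 3.69 m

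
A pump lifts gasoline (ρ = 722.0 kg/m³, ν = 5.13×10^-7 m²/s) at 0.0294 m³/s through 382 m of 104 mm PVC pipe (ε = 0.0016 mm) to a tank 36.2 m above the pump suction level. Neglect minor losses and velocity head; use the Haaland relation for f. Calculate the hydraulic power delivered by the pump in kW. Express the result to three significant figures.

P_hyd ≈ 13.4 kW

V = 4Q/(πD²) = 3.461 m/s; Re = 7.02×10^5; ε/D = 1.54×10^-5; f = 0.01253
h_f = f(L/D)V²/2g = 28.10 m
Total head H = z + h_f = 36.2 + 28.10 = 64.30 m
P_hyd = ρgQH = 722.0·9.81·0.0294·64.30 = 13.39 kW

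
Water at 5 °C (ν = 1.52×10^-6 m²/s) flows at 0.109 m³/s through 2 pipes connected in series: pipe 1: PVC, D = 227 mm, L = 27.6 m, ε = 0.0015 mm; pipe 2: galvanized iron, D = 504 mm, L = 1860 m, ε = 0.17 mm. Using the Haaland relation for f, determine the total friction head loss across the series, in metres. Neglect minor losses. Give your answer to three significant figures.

Pipe 1: V = 2.693 m/s, Re = 4.02×10^5, ε/D = 6.61×10^-6, f = 0.01365, h_1 = f(L/D)V²/2g = 0.6136 m
Pipe 2: V = 0.5464 m/s, Re = 1.81×10^5, ε/D = 3.37×10^-4, f = 0.01792, h_2 = f(L/D)V²/2g = 1.006 m
Series → Q common, losses add: H = Σh = 1.620 m

H ≈ 1.62 m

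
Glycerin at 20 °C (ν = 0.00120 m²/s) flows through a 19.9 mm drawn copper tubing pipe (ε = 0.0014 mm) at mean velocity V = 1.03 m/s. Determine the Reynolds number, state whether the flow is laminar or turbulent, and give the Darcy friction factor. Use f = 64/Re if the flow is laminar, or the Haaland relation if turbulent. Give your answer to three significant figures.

Re = VD/ν = 1.030·0.0199/0.00120 = 17.1
Re < 2300 → laminar → f = 64/Re = 3.747

Re ≈ 17.1; laminar; f = 64/Re ≈ 3.75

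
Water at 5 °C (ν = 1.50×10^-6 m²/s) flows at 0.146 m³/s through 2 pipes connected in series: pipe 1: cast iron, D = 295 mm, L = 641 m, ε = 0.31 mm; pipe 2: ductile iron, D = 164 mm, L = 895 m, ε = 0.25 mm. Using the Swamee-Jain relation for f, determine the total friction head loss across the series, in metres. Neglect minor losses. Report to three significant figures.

Pipe 1: V = 2.136 m/s, Re = 4.20×10^5, ε/D = 0.00105, f = 0.02069, h_1 = f(L/D)V²/2g = 10.45 m
Pipe 2: V = 6.912 m/s, Re = 7.56×10^5, ε/D = 0.00152, f = 0.02221, h_2 = f(L/D)V²/2g = 295.1 m
Series → Q common, losses add: H = Σh = 305.5 m

H ≈ 306 m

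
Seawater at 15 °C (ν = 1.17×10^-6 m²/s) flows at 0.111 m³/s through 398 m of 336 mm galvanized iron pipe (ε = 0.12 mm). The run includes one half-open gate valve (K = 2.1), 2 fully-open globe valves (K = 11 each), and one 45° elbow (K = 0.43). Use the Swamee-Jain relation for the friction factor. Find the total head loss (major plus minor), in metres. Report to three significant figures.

V = 4Q/(πD²) = 1.252 m/s; V²/2g = 0.07987 m
Re = 3.60×10^5, ε/D = 3.57×10^-4 → f = 0.01720 (Swamee-Jain)
Major: h_f = f(L/D)·V²/2g = 0.01720·1185·0.07987 = 1.627 m
Minor: ΣK = 24.5; h_m = ΣK·V²/2g = 1.959 m
Total H_L = 1.627 + 1.959 = 3.586 m

H_L ≈ 3.59 m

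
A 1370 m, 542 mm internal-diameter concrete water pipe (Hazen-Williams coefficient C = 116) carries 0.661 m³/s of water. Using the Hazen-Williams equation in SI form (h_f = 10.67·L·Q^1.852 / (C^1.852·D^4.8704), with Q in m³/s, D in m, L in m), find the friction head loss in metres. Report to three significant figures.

h_f ≈ 20.1 m

h_f = 10.67·1370·0.661^1.852 / (116^1.852·0.542^4.8704) = 20.14 m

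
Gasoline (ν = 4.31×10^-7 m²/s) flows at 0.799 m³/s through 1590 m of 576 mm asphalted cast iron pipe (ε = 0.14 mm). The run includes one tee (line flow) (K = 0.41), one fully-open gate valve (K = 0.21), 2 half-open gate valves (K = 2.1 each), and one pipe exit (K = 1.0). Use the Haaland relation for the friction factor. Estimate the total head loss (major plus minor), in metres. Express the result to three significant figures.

V = 4Q/(πD²) = 3.066 m/s; V²/2g = 0.4792 m
Re = 4.10×10^6, ε/D = 2.43×10^-4 → f = 0.01451 (Haaland)
Major: h_f = f(L/D)·V²/2g = 0.01451·2760·0.4792 = 19.20 m
Minor: ΣK = 5.82; h_m = ΣK·V²/2g = 2.789 m
Total H_L = 19.20 + 2.789 = 21.99 m

H_L ≈ 22.0 m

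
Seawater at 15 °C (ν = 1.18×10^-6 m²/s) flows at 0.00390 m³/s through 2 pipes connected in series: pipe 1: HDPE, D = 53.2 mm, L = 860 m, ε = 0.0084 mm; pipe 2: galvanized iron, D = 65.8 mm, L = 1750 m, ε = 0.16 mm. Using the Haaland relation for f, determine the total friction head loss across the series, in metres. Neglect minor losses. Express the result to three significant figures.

Pipe 1: V = 1.754 m/s, Re = 7.91×10^4, ε/D = 1.58×10^-4, f = 0.01935, h_1 = f(L/D)V²/2g = 49.07 m
Pipe 2: V = 1.147 m/s, Re = 6.40×10^4, ε/D = 0.00243, f = 0.02676, h_2 = f(L/D)V²/2g = 47.71 m
Series → Q common, losses add: H = Σh = 96.77 m

H ≈ 96.8 m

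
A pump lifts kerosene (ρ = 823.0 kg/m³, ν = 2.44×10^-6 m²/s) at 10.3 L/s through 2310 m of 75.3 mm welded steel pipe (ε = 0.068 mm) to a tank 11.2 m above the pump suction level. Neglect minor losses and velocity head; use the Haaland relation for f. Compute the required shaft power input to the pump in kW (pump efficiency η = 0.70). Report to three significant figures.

P_shaft ≈ 23.6 kW

V = 4Q/(πD²) = 2.313 m/s; Re = 7.14×10^4; ε/D = 9.03×10^-4; f = 0.02241
h_f = f(L/D)V²/2g = 187.4 m
Total head H = z + h_f = 11.2 + 187.4 = 198.6 m
P_hyd = ρgQH = 823.0·9.81·0.0103·198.6 = 16.52 kW
P_shaft = P_hyd/η = 16.52/0.70 = 23.60 kW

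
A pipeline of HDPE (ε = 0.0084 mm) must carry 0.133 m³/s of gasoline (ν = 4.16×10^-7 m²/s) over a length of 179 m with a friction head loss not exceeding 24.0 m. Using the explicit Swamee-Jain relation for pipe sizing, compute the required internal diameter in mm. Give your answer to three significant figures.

D ≈ 167 mm

Swamee-Jain (Type III): D = 0.66·[ε^1.25·(LQ²/(gh_f))^4.75 + ν·Q^9.4·(L/(gh_f))^5.2]^0.04
LQ²/(gh_f) = 0.01345; L/(gh_f) = 0.7603
Term 1 = ε^1.25·(…)^4.75 = 5.84×10^-16; Term 2 = ν·Q^9.4·(…)^5.2 = 5.81×10^-16
D = 0.66·(5.84×10^-16 + 5.81×10^-16)^0.04 = 0.1668 m = 167 mm
Check: V = 6.09 m/s, Re = 2.44×10^6, f = 0.01170, h_f = 23.7 m ≈ 24.0 m ✓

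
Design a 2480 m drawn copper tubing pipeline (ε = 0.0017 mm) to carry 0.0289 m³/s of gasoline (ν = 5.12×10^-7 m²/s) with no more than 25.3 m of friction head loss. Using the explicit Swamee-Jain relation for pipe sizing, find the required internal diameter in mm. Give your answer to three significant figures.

D ≈ 158 mm

Swamee-Jain (Type III): D = 0.66·[ε^1.25·(LQ²/(gh_f))^4.75 + ν·Q^9.4·(L/(gh_f))^5.2]^0.04
LQ²/(gh_f) = 0.008346; L/(gh_f) = 9.992
Term 1 = ε^1.25·(…)^4.75 = 8.22×10^-18; Term 2 = ν·Q^9.4·(…)^5.2 = 2.75×10^-16
D = 0.66·(8.22×10^-18 + 2.75×10^-16)^0.04 = 0.1576 m = 158 mm
Check: V = 1.48 m/s, Re = 4.56×10^5, f = 0.01347, h_f = 23.7 m ≈ 25.3 m ✓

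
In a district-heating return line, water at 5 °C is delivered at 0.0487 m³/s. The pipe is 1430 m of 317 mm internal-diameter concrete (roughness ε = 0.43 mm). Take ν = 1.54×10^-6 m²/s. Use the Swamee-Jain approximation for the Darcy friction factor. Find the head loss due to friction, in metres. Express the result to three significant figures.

h_f ≈ 2.02 m

V = 4Q/(πD²) = 4·0.0487/(π·0.317²) = 0.6171 m/s
Re = VD/ν = 0.6171·0.317/1.54×10^-6 = 1.27×10^5 → turbulent
ε/D = 0.43/317 = 0.00136
Swamee-Jain: f = 0.02310
h_f = f(L/D)V²/(2g) = 0.02310·(1430/0.317)·0.6171²/(2·9.81) = 2.022 m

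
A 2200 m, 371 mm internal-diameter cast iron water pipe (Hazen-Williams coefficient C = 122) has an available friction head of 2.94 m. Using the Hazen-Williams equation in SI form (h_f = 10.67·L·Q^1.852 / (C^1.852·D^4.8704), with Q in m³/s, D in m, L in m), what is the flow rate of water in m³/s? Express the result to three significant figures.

Rearranging: Q = [h_f·C^1.852·D^4.8704 / (10.67·L)]^(1/1.852)
Q = [2.94·122^1.852·0.371^4.8704 / (10.67·2200)]^0.540 = 0.07028 m³/s

Q ≈ 0.0703 m³/s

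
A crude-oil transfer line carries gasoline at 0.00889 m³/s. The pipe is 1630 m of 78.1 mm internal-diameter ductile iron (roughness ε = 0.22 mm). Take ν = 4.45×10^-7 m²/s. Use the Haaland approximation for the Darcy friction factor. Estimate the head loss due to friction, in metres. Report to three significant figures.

h_f ≈ 95.8 m

V = 4Q/(πD²) = 4·0.00889/(π·0.0781²) = 1.856 m/s
Re = VD/ν = 1.856·0.0781/4.45×10^-7 = 3.26×10^5 → turbulent
ε/D = 0.22/78.1 = 0.00282
Haaland: f = 0.02615
h_f = f(L/D)V²/(2g) = 0.02615·(1630/0.0781)·1.856²/(2·9.81) = 95.79 m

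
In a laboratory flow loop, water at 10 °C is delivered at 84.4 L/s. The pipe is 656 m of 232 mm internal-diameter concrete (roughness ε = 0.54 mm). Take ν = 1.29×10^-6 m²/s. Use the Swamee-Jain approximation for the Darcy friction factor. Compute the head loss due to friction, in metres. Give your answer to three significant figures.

h_f ≈ 14.4 m

V = 4Q/(πD²) = 4·0.0844/(π·0.232²) = 1.997 m/s
Re = VD/ν = 1.997·0.232/1.29×10^-6 = 3.59×10^5 → turbulent
ε/D = 0.54/232 = 0.00233
Swamee-Jain: f = 0.02498
h_f = f(L/D)V²/(2g) = 0.02498·(656/0.232)·1.997²/(2·9.81) = 14.35 m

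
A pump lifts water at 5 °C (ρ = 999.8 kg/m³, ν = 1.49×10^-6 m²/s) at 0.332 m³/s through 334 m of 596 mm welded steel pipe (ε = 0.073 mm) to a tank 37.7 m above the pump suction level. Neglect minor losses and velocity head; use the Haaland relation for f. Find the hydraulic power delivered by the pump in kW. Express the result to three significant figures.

V = 4Q/(πD²) = 1.190 m/s; Re = 4.76×10^5; ε/D = 1.22×10^-4; f = 0.01459
h_f = f(L/D)V²/2g = 0.5901 m
Total head H = z + h_f = 37.7 + 0.5901 = 38.29 m
P_hyd = ρgQH = 999.8·9.81·0.332·38.29 = 124.7 kW

P_hyd ≈ 125 kW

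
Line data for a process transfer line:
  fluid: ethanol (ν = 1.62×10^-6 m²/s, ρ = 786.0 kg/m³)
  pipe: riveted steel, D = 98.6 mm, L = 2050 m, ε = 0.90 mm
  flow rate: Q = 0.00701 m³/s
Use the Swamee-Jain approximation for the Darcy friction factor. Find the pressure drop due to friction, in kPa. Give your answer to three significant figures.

Δp ≈ 263 kPa

V = 4Q/(πD²) = 4·0.00701/(π·0.0986²) = 0.9181 m/s
Re = VD/ν = 0.9181·0.0986/1.62×10^-6 = 5.59×10^4 → turbulent
ε/D = 0.90/98.6 = 0.00913
Swamee-Jain: f = 0.03824
h_f = f(L/D)V²/(2g) = 0.03824·(2050/0.0986)·0.9181²/(2·9.81) = 34.15 m
Δp = ρg·h_f = 786.0·9.81·34.15 = 263.3 kPa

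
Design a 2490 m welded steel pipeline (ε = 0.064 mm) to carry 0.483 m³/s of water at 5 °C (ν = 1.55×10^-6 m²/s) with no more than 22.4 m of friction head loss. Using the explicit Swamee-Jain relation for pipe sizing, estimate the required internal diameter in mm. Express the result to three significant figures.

D ≈ 502 mm

Swamee-Jain (Type III): D = 0.66·[ε^1.25·(LQ²/(gh_f))^4.75 + ν·Q^9.4·(L/(gh_f))^5.2]^0.04
LQ²/(gh_f) = 2.643; L/(gh_f) = 11.33
Term 1 = ε^1.25·(…)^4.75 = 5.80×10^-4; Term 2 = ν·Q^9.4·(…)^5.2 = 5.03×10^-4
D = 0.66·(5.80×10^-4 + 5.03×10^-4)^0.04 = 0.5023 m = 502 mm
Check: V = 2.44 m/s, Re = 7.90×10^5, f = 0.01415, h_f = 21.3 m ≈ 22.4 m ✓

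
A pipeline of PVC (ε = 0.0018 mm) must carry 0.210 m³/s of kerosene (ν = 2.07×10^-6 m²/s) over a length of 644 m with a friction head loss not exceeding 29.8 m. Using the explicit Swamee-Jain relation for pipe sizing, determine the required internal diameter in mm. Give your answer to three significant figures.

D ≈ 256 mm

Swamee-Jain (Type III): D = 0.66·[ε^1.25·(LQ²/(gh_f))^4.75 + ν·Q^9.4·(L/(gh_f))^5.2]^0.04
LQ²/(gh_f) = 0.09715; L/(gh_f) = 2.203
Term 1 = ε^1.25·(…)^4.75 = 1.02×10^-12; Term 2 = ν·Q^9.4·(…)^5.2 = 5.35×10^-11
D = 0.66·(1.02×10^-12 + 5.35×10^-11)^0.04 = 0.2565 m = 256 mm
Check: V = 4.07 m/s, Re = 5.04×10^5, f = 0.01319, h_f = 27.9 m ≈ 29.8 m ✓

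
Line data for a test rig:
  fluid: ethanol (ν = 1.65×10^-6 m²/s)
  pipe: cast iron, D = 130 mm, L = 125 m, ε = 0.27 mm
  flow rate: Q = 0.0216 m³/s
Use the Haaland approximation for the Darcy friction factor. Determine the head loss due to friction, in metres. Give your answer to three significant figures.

V = 4Q/(πD²) = 4·0.0216/(π·0.130²) = 1.627 m/s
Re = VD/ν = 1.627·0.130/1.65×10^-6 = 1.28×10^5 → turbulent
ε/D = 0.27/130 = 0.00208
Haaland: f = 0.02487
h_f = f(L/D)V²/(2g) = 0.02487·(125/0.130)·1.627²/(2·9.81) = 3.228 m

h_f ≈ 3.23 m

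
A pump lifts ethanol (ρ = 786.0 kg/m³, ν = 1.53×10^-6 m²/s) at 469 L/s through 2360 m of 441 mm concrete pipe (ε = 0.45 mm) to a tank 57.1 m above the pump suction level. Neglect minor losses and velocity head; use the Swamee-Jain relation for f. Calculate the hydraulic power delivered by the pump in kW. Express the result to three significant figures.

P_hyd ≈ 394 kW

V = 4Q/(πD²) = 3.070 m/s; Re = 8.85×10^5; ε/D = 0.00102; f = 0.02017
h_f = f(L/D)V²/2g = 51.86 m
Total head H = z + h_f = 57.1 + 51.86 = 109.0 m
P_hyd = ρgQH = 786.0·9.81·0.469·109.0 = 394.0 kW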